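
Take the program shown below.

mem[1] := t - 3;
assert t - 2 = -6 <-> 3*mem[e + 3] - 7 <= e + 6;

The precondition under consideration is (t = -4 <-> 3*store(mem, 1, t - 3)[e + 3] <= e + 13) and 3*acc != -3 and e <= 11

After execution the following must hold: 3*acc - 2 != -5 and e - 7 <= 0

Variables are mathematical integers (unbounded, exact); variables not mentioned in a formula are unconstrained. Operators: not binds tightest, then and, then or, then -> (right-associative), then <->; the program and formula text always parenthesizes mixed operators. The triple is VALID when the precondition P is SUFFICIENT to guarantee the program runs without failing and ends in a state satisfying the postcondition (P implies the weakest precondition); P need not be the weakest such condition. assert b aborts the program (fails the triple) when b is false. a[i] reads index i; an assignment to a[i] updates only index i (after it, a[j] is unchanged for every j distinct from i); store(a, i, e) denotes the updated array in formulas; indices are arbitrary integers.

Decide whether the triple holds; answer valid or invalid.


Working backward. After the program, the postcondition 3*acc - 2 != -5 and e - 7 <= 0 must hold; in canonical form it is 3*acc != -3 and e <= 7.
Before assert t - 2 = -6 <-> 3*mem[e + 3] - 7 <= e + 6: (t = -4 <-> 3*mem[e + 3] <= e + 13) and 3*acc != -3 and e <= 7
Before mem[1] := t - 3: (t = -4 <-> 3*store(mem, 1, t - 3)[e + 3] <= e + 13) and 3*acc != -3 and e <= 7
The weakest precondition is (t = -4 <-> 3*store(mem, 1, t - 3)[e + 3] <= e + 13) and 3*acc != -3 and e <= 7.
Check whether (t = -4 <-> 3*store(mem, 1, t - 3)[e + 3] <= e + 13) and 3*acc != -3 and e <= 11 implies it.
Countermodel: at the initial state acc = 0, e = 11, mem = {[1] = 2, [14] = 9, elsewhere 2}, t = -5, the precondition holds but the weakest precondition fails.
Answer: invalid


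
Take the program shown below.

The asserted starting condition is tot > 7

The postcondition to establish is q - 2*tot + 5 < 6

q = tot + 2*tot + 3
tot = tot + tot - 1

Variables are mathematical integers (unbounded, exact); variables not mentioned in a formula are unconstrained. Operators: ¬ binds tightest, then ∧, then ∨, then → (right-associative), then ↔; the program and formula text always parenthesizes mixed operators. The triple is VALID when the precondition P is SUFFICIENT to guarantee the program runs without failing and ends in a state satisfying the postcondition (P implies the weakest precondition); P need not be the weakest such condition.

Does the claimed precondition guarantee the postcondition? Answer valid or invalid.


Working backward. After the program, the postcondition q - 2*tot + 5 < 6 must hold; in canonical form it is q < 2*tot + 1.
Before tot := tot + tot - 1: q < 4*tot - 1
Before q := tot + 2*tot + 3: tot > 4
The weakest precondition is tot > 4.
Check whether tot > 7 implies it.
Every state satisfying the precondition satisfies the weakest precondition: the implication holds.
Answer: valid


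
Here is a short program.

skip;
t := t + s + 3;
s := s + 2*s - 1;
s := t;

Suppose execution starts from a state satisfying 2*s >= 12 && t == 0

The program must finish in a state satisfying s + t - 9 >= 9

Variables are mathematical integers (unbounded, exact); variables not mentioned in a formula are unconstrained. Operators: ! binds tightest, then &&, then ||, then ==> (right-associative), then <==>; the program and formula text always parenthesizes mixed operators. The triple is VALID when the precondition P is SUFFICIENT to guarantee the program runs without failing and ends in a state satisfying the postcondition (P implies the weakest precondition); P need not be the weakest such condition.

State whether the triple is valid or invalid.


Working backward. After the program, the postcondition s + t - 9 >= 9 must hold; in canonical form it is s + t >= 18.
Before s := t: 2*t >= 18
Before s := s + 2*s - 1: 2*t >= 18
Before t := t + s + 3: 2*s + 2*t >= 12
Before skip: 2*s + 2*t >= 12
The weakest precondition is 2*s + 2*t >= 12.
Check whether 2*s >= 12 && t == 0 implies it.
Every state satisfying the precondition satisfies the weakest precondition: the implication holds.
Answer: valid


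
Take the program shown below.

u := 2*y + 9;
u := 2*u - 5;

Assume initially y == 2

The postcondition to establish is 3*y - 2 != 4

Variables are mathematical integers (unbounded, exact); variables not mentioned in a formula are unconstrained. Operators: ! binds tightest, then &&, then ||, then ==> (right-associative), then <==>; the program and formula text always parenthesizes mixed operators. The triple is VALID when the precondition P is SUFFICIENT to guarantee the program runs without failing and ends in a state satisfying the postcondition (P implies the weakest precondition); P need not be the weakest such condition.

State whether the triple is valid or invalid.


Working backward. After the program, the postcondition 3*y - 2 != 4 must hold; in canonical form it is 3*y != 6.
Before u := 2*u - 5: 3*y != 6
Before u := 2*y + 9: 3*y != 6
The weakest precondition is 3*y != 6.
Check whether y == 2 implies it.
Countermodel: at the initial state y = 2, the precondition holds but the weakest precondition fails.
Answer: invalid


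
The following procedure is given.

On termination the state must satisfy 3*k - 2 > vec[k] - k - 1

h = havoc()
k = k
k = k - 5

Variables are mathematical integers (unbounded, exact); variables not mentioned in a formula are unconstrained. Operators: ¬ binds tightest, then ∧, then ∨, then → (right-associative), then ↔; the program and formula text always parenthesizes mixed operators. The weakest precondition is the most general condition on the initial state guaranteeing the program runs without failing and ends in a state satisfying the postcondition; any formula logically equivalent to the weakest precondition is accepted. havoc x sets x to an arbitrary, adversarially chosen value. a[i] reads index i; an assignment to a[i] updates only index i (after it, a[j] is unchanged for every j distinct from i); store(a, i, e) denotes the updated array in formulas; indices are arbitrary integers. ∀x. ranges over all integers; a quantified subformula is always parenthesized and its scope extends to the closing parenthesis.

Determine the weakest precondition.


Working backward. After the program, the postcondition 3*k - 2 > vec[k] - k - 1 must hold; in canonical form it is 4*k > vec[k] + 1.
Before k := k - 5: 4*k > vec[k - 5] + 21
Before k := k: 4*k > vec[k - 5] + 21
Before havoc h: 4*k > vec[k - 5] + 21
Answer: WP = 4*k > vec[k - 5] + 21


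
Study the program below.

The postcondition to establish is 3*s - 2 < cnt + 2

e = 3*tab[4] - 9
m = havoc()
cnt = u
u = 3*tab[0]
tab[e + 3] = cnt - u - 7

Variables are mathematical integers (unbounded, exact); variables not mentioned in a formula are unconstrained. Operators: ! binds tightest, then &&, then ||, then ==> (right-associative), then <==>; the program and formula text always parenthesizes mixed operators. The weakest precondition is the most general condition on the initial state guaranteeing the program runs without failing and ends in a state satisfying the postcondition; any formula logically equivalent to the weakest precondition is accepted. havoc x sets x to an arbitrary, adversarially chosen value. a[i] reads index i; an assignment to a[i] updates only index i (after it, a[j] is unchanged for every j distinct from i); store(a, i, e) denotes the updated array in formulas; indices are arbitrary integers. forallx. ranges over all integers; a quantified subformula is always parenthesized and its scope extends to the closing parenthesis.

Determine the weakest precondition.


Working backward. After the program, the postcondition 3*s - 2 < cnt + 2 must hold; in canonical form it is 3*s < cnt + 4.
Before tab[e + 3] := cnt - u - 7: 3*s < cnt + 4
Before u := 3*tab[0]: 3*s < cnt + 4
Before cnt := u: 3*s < u + 4
Before havoc m: 3*s < u + 4
Before e := 3*tab[4] - 9: 3*s < u + 4
Answer: WP = 3*s < u + 4


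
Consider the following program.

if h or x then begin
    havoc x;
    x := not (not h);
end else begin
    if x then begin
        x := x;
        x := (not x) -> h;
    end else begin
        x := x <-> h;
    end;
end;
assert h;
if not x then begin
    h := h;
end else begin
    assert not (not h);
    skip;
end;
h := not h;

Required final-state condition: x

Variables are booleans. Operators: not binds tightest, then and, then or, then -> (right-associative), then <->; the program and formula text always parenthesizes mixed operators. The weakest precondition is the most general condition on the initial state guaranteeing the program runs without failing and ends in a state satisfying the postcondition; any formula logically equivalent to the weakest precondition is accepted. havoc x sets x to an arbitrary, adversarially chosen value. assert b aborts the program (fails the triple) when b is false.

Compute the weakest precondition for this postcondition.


Working backward. After the program, x must hold.
Before h := not h: x
Then branch requires x; else branch requires h and x.
Before the if: ((not x) -> x) and (x -> (h and x))
Before assert h: h and ((not x) -> x) and (x -> (h and x))
Then branch requires h and ((not h) -> h); else branch requires (x -> (h and ((not ((not x) -> h)) -> ((not x) -> h)) and (((not x) -> h) -> (h and ((not x) -> h))))) and ((not x) -> (h and ((not (x <-> h)) -> (x <-> h)) and ((x <-> h) -> (h and (x <-> h))))).
Before the if: ((h or x) -> (h and ((not h) -> h))) and ((not (h or x)) -> ((x -> (h and ((not ((not x) -> h)) -> ((not x) -> h)) and (((not x) -> h) -> (h and ((not x) -> h))))) and ((not x) -> (h and ((not (x <-> h)) -> (x <-> h)) and ((x <-> h) -> (h and (x <-> h)))))))
Answer: WP = ((h or x) -> (h and ((not h) -> h))) and ((not (h or x)) -> ((x -> (h and ((not ((not x) -> h)) -> ((not x) -> h)) and (((not x) -> h) -> (h and ((not x) -> h))))) and ((not x) -> (h and ((not (x <-> h)) -> (x <-> h)) and ((x <-> h) -> (h and (x <-> h)))))))


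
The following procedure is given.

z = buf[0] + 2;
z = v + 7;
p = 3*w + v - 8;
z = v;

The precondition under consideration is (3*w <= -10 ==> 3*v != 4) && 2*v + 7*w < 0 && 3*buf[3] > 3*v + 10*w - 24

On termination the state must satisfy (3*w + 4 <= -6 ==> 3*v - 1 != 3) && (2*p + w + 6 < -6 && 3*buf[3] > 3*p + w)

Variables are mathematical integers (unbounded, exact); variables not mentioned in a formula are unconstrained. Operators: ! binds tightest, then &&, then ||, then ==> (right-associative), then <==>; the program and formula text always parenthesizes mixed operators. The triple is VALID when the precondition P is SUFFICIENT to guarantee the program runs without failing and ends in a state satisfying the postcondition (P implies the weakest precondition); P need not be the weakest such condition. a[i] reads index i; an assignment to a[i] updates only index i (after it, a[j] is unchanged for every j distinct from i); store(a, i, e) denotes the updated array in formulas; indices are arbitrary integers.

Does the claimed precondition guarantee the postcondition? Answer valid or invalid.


Working backward. After the program, the postcondition (3*w + 4 <= -6 ==> 3*v - 1 != 3) && (2*p + w + 6 < -6 && 3*buf[3] > 3*p + w) must hold; in canonical form it is (3*w <= -10 ==> 3*v != 4) && 2*p + w < -12 && 3*buf[3] > 3*p + w.
Before z := v: (3*w <= -10 ==> 3*v != 4) && 2*p + w < -12 && 3*buf[3] > 3*p + w
Before p := 3*w + v - 8: (3*w <= -10 ==> 3*v != 4) && 2*v + 7*w < 4 && 3*buf[3] > 3*v + 10*w - 24
Before z := v + 7: (3*w <= -10 ==> 3*v != 4) && 2*v + 7*w < 4 && 3*buf[3] > 3*v + 10*w - 24
Before z := buf[0] + 2: (3*w <= -10 ==> 3*v != 4) && 2*v + 7*w < 4 && 3*buf[3] > 3*v + 10*w - 24
The weakest precondition is (3*w <= -10 ==> 3*v != 4) && 2*v + 7*w < 4 && 3*buf[3] > 3*v + 10*w - 24.
Check whether (3*w <= -10 ==> 3*v != 4) && 2*v + 7*w < 0 && 3*buf[3] > 3*v + 10*w - 24 implies it.
Every state satisfying the precondition satisfies the weakest precondition: the implication holds.
Answer: valid


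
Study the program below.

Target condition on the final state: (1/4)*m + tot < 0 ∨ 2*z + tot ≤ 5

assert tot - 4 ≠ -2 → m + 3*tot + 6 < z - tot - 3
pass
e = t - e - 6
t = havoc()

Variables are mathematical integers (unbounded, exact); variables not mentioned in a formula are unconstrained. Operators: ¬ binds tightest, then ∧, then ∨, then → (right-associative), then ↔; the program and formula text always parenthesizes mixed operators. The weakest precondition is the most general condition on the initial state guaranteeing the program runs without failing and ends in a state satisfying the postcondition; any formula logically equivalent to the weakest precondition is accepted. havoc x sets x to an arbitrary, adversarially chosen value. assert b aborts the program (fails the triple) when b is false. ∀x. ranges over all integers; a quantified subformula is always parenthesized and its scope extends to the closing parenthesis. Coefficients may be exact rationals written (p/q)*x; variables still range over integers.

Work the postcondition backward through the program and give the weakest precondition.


Working backward. After the program, the postcondition (1/4)*m + tot < 0 ∨ 2*z + tot ≤ 5 must hold; in canonical form it is (1/4)*m + tot < 0 ∨ tot + 2*z ≤ 5.
Before havoc t: (1/4)*m + tot < 0 ∨ tot + 2*z ≤ 5
Before e := t - e - 6: (1/4)*m + tot < 0 ∨ tot + 2*z ≤ 5
Before skip: (1/4)*m + tot < 0 ∨ tot + 2*z ≤ 5
Before assert tot - 4 ≠ -2 → m + 3*tot + 6 < z - tot - 3: (tot ≠ 2 → m + 4*tot < z - 9) ∧ ((1/4)*m + tot < 0 ∨ tot + 2*z ≤ 5)
Answer: WP = (tot ≠ 2 → m + 4*tot < z - 9) ∧ ((1/4)*m + tot < 0 ∨ tot + 2*z ≤ 5)


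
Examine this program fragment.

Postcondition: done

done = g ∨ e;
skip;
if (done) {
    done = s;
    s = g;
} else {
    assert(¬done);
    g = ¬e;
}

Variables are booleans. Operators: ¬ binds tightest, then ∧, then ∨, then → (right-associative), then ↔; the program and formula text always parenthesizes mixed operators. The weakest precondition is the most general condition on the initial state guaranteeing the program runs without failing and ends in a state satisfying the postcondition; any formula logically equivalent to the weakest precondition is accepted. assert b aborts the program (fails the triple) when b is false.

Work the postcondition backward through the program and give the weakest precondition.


Working backward. After the program, done must hold.
Then branch requires s; else branch requires false.
Before the if: (done → s) ∧ done
Before skip: (done → s) ∧ done
Before done := g ∨ e: ((g ∨ e) → s) ∧ (g ∨ e)
Answer: WP = ((g ∨ e) → s) ∧ (g ∨ e)


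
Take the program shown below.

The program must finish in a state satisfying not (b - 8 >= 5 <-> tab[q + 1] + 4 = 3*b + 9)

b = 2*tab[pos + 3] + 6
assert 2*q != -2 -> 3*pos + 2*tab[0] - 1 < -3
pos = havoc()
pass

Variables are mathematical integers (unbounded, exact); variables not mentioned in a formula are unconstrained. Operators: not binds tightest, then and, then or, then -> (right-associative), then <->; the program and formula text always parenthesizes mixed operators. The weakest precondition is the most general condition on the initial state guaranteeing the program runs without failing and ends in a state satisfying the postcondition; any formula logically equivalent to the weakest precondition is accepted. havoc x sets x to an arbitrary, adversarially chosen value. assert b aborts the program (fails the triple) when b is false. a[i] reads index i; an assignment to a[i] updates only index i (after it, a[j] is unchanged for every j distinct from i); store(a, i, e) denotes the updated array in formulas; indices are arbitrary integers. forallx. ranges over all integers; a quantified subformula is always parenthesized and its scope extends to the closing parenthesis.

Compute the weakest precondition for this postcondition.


Working backward. After the program, the postcondition not (b - 8 >= 5 <-> tab[q + 1] + 4 = 3*b + 9) must hold; in canonical form it is not (b >= 13 <-> tab[q + 1] = 3*b + 5).
Before skip: not (b >= 13 <-> tab[q + 1] = 3*b + 5)
Before havoc pos: not (b >= 13 <-> tab[q + 1] = 3*b + 5)
Before assert 2*q != -2 -> 3*pos + 2*tab[0] - 1 < -3: (2*q != -2 -> 2*tab[0] + 3*pos < -2) and (not (b >= 13 <-> tab[q + 1] = 3*b + 5))
Before b := 2*tab[pos + 3] + 6: (2*q != -2 -> 2*tab[0] + 3*pos < -2) and (not (2*tab[pos + 3] >= 7 <-> tab[q + 1] = 6*tab[pos + 3] + 23))
Answer: WP = (2*q != -2 -> 2*tab[0] + 3*pos < -2) and (not (2*tab[pos + 3] >= 7 <-> tab[q + 1] = 6*tab[pos + 3] + 23))


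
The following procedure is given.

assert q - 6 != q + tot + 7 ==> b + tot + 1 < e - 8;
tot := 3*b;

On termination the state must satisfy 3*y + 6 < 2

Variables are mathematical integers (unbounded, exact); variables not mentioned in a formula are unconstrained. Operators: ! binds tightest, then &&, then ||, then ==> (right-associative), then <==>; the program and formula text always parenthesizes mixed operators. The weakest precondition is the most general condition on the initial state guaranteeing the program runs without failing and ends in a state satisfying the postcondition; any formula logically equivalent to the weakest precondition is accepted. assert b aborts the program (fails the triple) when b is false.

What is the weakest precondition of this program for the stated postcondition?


Working backward. After the program, the postcondition 3*y + 6 < 2 must hold; in canonical form it is 3*y < -4.
Before tot := 3*b: 3*y < -4
Before assert q - 6 != q + tot + 7 ==> b + tot + 1 < e - 8: (tot != -13 ==> b + tot < e - 9) && 3*y < -4
Answer: WP = (tot != -13 ==> b + tot < e - 9) && 3*y < -4


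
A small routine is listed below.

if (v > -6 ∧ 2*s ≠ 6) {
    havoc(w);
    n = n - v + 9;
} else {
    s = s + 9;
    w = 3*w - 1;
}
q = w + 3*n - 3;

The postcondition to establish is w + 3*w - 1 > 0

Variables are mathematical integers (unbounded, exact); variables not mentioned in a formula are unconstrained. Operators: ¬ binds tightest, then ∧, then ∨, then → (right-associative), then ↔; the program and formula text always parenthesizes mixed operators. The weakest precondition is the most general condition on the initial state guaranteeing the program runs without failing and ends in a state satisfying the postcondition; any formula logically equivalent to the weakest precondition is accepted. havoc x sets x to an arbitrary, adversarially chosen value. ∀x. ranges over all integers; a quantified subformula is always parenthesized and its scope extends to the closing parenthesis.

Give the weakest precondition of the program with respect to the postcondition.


Working backward. After the program, the postcondition w + 3*w - 1 > 0 must hold; in canonical form it is 4*w > 1.
Before q := w + 3*n - 3: 4*w > 1
Then branch requires ∀w_1. 4*w_1 > 1; else branch requires 12*w > 5.
Before the if: ((v > -6 ∧ 2*s ≠ 6) → (∀w_1. 4*w_1 > 1)) ∧ ((¬(v > -6 ∧ 2*s ≠ 6)) → 12*w > 5)
Answer: WP = ((v > -6 ∧ 2*s ≠ 6) → (∀w_1. 4*w_1 > 1)) ∧ ((¬(v > -6 ∧ 2*s ≠ 6)) → 12*w > 5)


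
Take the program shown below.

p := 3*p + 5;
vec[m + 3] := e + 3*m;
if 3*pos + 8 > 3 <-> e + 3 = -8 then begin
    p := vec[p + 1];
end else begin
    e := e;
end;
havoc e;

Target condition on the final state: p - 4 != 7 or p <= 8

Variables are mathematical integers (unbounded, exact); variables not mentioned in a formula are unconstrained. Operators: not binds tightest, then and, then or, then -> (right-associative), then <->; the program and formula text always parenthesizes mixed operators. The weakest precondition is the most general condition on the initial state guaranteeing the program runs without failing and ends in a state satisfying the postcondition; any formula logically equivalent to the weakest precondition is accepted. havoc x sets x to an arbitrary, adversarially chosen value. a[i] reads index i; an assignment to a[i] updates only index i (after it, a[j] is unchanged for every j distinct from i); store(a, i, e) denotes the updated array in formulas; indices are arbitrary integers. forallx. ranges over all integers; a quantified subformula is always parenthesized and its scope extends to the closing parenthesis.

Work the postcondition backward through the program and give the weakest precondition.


Working backward. After the program, the postcondition p - 4 != 7 or p <= 8 must hold; in canonical form it is p != 11 or p <= 8.
Before havoc e: p != 11 or p <= 8
Then branch requires vec[p + 1] != 11 or vec[p + 1] <= 8; else branch requires p != 11 or p <= 8.
Before the if: ((3*pos > -5 <-> e = -11) -> (vec[p + 1] != 11 or vec[p + 1] <= 8)) and ((not (3*pos > -5 <-> e = -11)) -> (p != 11 or p <= 8))
Before vec[m + 3] := e + 3*m: ((3*pos > -5 <-> e = -11) -> (store(vec, m + 3, e + 3*m)[p + 1] != 11 or store(vec, m + 3, e + 3*m)[p + 1] <= 8)) and ((not (3*pos > -5 <-> e = -11)) -> (p != 11 or p <= 8))
Before p := 3*p + 5: ((3*pos > -5 <-> e = -11) -> (store(vec, m + 3, e + 3*m)[3*p + 6] != 11 or store(vec, m + 3, e + 3*m)[3*p + 6] <= 8)) and ((not (3*pos > -5 <-> e = -11)) -> (3*p != 6 or 3*p <= 3))
Answer: WP = ((3*pos > -5 <-> e = -11) -> (store(vec, m + 3, e + 3*m)[3*p + 6] != 11 or store(vec, m + 3, e + 3*m)[3*p + 6] <= 8)) and ((not (3*pos > -5 <-> e = -11)) -> (3*p != 6 or 3*p <= 3))


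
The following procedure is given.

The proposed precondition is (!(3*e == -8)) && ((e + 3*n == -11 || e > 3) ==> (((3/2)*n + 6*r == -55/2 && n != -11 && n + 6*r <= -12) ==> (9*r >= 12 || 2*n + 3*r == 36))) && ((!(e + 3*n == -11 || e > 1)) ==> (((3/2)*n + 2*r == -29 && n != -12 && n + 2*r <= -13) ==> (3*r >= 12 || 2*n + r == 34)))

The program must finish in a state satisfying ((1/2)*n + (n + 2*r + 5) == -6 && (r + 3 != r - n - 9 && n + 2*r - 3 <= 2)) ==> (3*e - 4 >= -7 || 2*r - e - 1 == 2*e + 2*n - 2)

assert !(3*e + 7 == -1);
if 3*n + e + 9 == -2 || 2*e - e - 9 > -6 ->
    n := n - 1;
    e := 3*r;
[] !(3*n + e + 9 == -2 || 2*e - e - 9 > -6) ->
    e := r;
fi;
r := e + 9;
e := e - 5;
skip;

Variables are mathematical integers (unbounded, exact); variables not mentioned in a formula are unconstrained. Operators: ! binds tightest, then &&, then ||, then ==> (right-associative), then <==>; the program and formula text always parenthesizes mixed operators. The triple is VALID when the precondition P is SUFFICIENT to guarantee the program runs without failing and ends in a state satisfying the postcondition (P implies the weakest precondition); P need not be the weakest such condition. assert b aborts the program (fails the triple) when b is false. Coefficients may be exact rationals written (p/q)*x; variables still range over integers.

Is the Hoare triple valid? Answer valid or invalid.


Working backward. After the program, the postcondition ((1/2)*n + (n + 2*r + 5) == -6 && (r + 3 != r - n - 9 && n + 2*r - 3 <= 2)) ==> (3*e - 4 >= -7 || 2*r - e - 1 == 2*e + 2*n - 2) must hold; in canonical form it is ((3/2)*n + 2*r == -11 && n != -12 && n + 2*r <= 5) ==> (3*e >= -3 || 2*r == 3*e + 2*n - 1).
Before skip: ((3/2)*n + 2*r == -11 && n != -12 && n + 2*r <= 5) ==> (3*e >= -3 || 2*r == 3*e + 2*n - 1)
Before e := e - 5: ((3/2)*n + 2*r == -11 && n != -12 && n + 2*r <= 5) ==> (3*e >= 12 || 2*r == 3*e + 2*n - 16)
Before r := e + 9: (2*e + (3/2)*n == -29 && n != -12 && 2*e + n <= -13) ==> (3*e >= 12 || e + 2*n == 34)
Then branch requires ((3/2)*n + 6*r == -55/2 && n != -11 && n + 6*r <= -12) ==> (9*r >= 12 || 2*n + 3*r == 36); else branch requires ((3/2)*n + 2*r == -29 && n != -12 && n + 2*r <= -13) ==> (3*r >= 12 || 2*n + r == 34).
Before the if: ((e + 3*n == -11 || e > 3) ==> (((3/2)*n + 6*r == -55/2 && n != -11 && n + 6*r <= -12) ==> (9*r >= 12 || 2*n + 3*r == 36))) && ((!(e + 3*n == -11 || e > 3)) ==> (((3/2)*n + 2*r == -29 && n != -12 && n + 2*r <= -13) ==> (3*r >= 12 || 2*n + r == 34)))
Before assert !(3*e + 7 == -1): (!(3*e == -8)) && ((e + 3*n == -11 || e > 3) ==> (((3/2)*n + 6*r == -55/2 && n != -11 && n + 6*r <= -12) ==> (9*r >= 12 || 2*n + 3*r == 36))) && ((!(e + 3*n == -11 || e > 3)) ==> (((3/2)*n + 2*r == -29 && n != -12 && n + 2*r <= -13) ==> (3*r >= 12 || 2*n + r == 34)))
The weakest precondition is (!(3*e == -8)) && ((e + 3*n == -11 || e > 3) ==> (((3/2)*n + 6*r == -55/2 && n != -11 && n + 6*r <= -12) ==> (9*r >= 12 || 2*n + 3*r == 36))) && ((!(e + 3*n == -11 || e > 3)) ==> (((3/2)*n + 2*r == -29 && n != -12 && n + 2*r <= -13) ==> (3*r >= 12 || 2*n + r == 34))).
Check whether (!(3*e == -8)) && ((e + 3*n == -11 || e > 3) ==> (((3/2)*n + 6*r == -55/2 && n != -11 && n + 6*r <= -12) ==> (9*r >= 12 || 2*n + 3*r == 36))) && ((!(e + 3*n == -11 || e > 1)) ==> (((3/2)*n + 2*r == -29 && n != -12 && n + 2*r <= -13) ==> (3*r >= 12 || 2*n + r == 34))) implies it.
Countermodel: at the initial state e = 2, n = -2, r = -13, the precondition holds but the weakest precondition fails.
Answer: invalid


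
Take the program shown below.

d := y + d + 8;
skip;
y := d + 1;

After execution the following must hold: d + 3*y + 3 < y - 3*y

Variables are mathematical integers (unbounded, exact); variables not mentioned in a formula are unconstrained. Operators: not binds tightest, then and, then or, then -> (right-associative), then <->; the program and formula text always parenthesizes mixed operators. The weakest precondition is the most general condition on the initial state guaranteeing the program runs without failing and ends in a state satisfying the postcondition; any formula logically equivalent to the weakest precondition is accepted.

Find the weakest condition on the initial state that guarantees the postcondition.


Working backward. After the program, the postcondition d + 3*y + 3 < y - 3*y must hold; in canonical form it is d + 5*y < -3.
Before y := d + 1: 6*d < -8
Before skip: 6*d < -8
Before d := y + d + 8: 6*d + 6*y < -56
Answer: WP = 6*d + 6*y < -56


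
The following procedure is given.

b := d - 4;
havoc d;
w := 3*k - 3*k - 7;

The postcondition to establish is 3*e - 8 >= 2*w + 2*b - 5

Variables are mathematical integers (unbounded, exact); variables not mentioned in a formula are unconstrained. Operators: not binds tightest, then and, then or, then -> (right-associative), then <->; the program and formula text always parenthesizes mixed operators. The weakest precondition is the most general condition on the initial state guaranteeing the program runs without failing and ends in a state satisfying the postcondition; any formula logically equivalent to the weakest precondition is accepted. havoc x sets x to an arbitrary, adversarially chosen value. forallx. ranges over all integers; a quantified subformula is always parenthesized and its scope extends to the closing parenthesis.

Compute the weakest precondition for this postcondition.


Working backward. After the program, the postcondition 3*e - 8 >= 2*w + 2*b - 5 must hold; in canonical form it is 3*e >= 2*b + 2*w + 3.
Before w := 3*k - 3*k - 7: 3*e >= 2*b - 11
Before havoc d: 3*e >= 2*b - 11
Before b := d - 4: 3*e >= 2*d - 19
Answer: WP = 3*e >= 2*d - 19


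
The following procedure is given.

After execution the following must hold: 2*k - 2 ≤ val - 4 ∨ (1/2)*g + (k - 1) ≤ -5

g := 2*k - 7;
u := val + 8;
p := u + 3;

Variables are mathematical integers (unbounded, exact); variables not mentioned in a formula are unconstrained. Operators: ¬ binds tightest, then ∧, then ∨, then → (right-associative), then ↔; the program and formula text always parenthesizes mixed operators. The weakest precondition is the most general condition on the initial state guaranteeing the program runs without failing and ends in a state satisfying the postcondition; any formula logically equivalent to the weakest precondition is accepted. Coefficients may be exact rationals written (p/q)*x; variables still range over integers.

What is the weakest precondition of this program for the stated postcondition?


Working backward. After the program, the postcondition 2*k - 2 ≤ val - 4 ∨ (1/2)*g + (k - 1) ≤ -5 must hold; in canonical form it is 2*k ≤ val - 2 ∨ (1/2)*g + k ≤ -4.
Before p := u + 3: 2*k ≤ val - 2 ∨ (1/2)*g + k ≤ -4
Before u := val + 8: 2*k ≤ val - 2 ∨ (1/2)*g + k ≤ -4
Before g := 2*k - 7: 2*k ≤ val - 2 ∨ 2*k ≤ -1/2
Answer: WP = 2*k ≤ val - 2 ∨ 2*k ≤ -1/2


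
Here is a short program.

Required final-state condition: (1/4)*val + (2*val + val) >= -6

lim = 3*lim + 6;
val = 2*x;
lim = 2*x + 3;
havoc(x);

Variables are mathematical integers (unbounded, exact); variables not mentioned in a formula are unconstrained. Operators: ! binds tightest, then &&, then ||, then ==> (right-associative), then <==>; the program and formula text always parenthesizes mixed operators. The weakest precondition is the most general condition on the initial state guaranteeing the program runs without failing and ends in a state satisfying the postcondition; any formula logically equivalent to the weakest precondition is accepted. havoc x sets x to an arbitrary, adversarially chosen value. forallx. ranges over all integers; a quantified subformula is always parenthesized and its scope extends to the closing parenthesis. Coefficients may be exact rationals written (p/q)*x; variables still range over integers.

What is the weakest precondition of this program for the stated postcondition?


Working backward. After the program, the postcondition (1/4)*val + (2*val + val) >= -6 must hold; in canonical form it is (13/4)*val >= -6.
Before havoc x: (13/4)*val >= -6
Before lim := 2*x + 3: (13/4)*val >= -6
Before val := 2*x: (13/2)*x >= -6
Before lim := 3*lim + 6: (13/2)*x >= -6
Answer: WP = (13/2)*x >= -6


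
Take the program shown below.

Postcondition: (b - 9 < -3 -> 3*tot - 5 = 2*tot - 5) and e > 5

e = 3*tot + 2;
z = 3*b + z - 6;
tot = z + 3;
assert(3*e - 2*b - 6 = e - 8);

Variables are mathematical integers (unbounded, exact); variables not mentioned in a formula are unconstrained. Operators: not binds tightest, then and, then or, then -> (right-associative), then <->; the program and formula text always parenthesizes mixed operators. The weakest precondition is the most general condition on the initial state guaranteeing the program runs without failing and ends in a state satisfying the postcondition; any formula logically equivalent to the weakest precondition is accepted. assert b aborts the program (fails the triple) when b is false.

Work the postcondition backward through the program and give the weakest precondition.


Working backward. After the program, the postcondition (b - 9 < -3 -> 3*tot - 5 = 2*tot - 5) and e > 5 must hold; in canonical form it is (b < 6 -> tot = 0) and e > 5.
Before assert 3*e - 2*b - 6 = e - 8: 2*e = 2*b - 2 and (b < 6 -> tot = 0) and e > 5
Before tot := z + 3: 2*e = 2*b - 2 and (b < 6 -> z = -3) and e > 5
Before z := 3*b + z - 6: 2*e = 2*b - 2 and (b < 6 -> 3*b + z = 3) and e > 5
Before e := 3*tot + 2: 6*tot = 2*b - 6 and (b < 6 -> 3*b + z = 3) and 3*tot > 3
Answer: WP = 6*tot = 2*b - 6 and (b < 6 -> 3*b + z = 3) and 3*tot > 3


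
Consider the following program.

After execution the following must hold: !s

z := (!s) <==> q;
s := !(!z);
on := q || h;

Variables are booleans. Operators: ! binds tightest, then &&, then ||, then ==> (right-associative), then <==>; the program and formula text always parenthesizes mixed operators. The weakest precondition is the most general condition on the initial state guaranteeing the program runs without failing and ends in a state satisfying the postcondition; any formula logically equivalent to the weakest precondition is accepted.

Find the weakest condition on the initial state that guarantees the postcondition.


Working backward. After the program, !s must hold.
Before on := q || h: !s
Before s := !(!z): !z
Before z := (!s) <==> q: !((!s) <==> q)
Answer: WP = !((!s) <==> q)


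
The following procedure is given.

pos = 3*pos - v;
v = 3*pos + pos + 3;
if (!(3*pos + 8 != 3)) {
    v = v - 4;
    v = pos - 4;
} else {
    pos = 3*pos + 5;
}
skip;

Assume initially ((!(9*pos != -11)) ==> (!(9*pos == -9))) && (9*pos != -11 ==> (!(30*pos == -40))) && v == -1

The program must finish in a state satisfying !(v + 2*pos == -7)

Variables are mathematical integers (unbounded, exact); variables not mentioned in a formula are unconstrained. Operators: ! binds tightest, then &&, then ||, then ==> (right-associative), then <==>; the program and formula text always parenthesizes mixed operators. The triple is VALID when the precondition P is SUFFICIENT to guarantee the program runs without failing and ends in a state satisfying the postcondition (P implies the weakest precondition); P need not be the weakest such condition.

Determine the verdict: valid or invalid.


Working backward. After the program, the postcondition !(v + 2*pos == -7) must hold; in canonical form it is !(2*pos + v == -7).
Before skip: !(2*pos + v == -7)
Then branch requires !(3*pos == -3); else branch requires !(6*pos + v == -17).
Before the if: ((!(3*pos != -5)) ==> (!(3*pos == -3))) && (3*pos != -5 ==> (!(6*pos + v == -17)))
Before v := 3*pos + pos + 3: ((!(3*pos != -5)) ==> (!(3*pos == -3))) && (3*pos != -5 ==> (!(10*pos == -20)))
Before pos := 3*pos - v: ((!(9*pos != 3*v - 5)) ==> (!(9*pos == 3*v - 3))) && (9*pos != 3*v - 5 ==> (!(30*pos == 10*v - 20)))
The weakest precondition is ((!(9*pos != 3*v - 5)) ==> (!(9*pos == 3*v - 3))) && (9*pos != 3*v - 5 ==> (!(30*pos == 10*v - 20))).
Check whether ((!(9*pos != -11)) ==> (!(9*pos == -9))) && (9*pos != -11 ==> (!(30*pos == -40))) && v == -1 implies it.
Countermodel: at the initial state pos = -1, v = -1, the precondition holds but the weakest precondition fails.
Answer: invalid


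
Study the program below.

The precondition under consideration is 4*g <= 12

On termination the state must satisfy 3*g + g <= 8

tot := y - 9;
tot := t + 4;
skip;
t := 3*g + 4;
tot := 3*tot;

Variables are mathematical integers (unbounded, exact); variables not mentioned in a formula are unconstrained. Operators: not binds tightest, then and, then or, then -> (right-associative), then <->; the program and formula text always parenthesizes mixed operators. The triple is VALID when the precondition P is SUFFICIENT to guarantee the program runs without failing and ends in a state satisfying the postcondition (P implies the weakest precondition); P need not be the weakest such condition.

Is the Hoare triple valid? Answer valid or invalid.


Working backward. After the program, the postcondition 3*g + g <= 8 must hold; in canonical form it is 4*g <= 8.
Before tot := 3*tot: 4*g <= 8
Before t := 3*g + 4: 4*g <= 8
Before skip: 4*g <= 8
Before tot := t + 4: 4*g <= 8
Before tot := y - 9: 4*g <= 8
The weakest precondition is 4*g <= 8.
Check whether 4*g <= 12 implies it.
Countermodel: at the initial state g = 3, the precondition holds but the weakest precondition fails.
Answer: invalid


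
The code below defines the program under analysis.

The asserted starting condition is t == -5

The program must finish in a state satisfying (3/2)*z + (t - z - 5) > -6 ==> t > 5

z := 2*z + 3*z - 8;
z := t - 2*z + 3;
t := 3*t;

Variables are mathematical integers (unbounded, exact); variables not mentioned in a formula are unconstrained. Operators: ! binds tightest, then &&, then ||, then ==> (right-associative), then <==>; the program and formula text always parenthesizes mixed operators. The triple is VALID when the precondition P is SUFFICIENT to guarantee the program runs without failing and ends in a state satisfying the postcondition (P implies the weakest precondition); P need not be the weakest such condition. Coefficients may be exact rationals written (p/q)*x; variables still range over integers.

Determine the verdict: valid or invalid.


Working backward. After the program, the postcondition (3/2)*z + (t - z - 5) > -6 ==> t > 5 must hold; in canonical form it is t + (1/2)*z > -1 ==> t > 5.
Before t := 3*t: 3*t + (1/2)*z > -1 ==> 3*t > 5
Before z := t - 2*z + 3: (7/2)*t > z - 5/2 ==> 3*t > 5
Before z := 2*z + 3*z - 8: (7/2)*t > 5*z - 21/2 ==> 3*t > 5
The weakest precondition is (7/2)*t > 5*z - 21/2 ==> 3*t > 5.
Check whether t == -5 implies it.
Countermodel: at the initial state t = -5, z = -2, the precondition holds but the weakest precondition fails.
Answer: invalid


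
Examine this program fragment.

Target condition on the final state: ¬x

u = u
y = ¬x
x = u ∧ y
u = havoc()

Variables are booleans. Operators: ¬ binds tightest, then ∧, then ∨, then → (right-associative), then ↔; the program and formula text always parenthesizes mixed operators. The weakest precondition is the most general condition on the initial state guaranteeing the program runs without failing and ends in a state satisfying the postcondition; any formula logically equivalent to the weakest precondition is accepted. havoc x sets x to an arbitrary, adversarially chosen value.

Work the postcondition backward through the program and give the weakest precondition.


Working backward. After the program, ¬x must hold.
Before havoc u: ¬x
Before x := u ∧ y: ¬(u ∧ y)
Before y := ¬x: ¬(u ∧ (¬x))
Before u := u: ¬(u ∧ (¬x))
Answer: WP = ¬(u ∧ (¬x))


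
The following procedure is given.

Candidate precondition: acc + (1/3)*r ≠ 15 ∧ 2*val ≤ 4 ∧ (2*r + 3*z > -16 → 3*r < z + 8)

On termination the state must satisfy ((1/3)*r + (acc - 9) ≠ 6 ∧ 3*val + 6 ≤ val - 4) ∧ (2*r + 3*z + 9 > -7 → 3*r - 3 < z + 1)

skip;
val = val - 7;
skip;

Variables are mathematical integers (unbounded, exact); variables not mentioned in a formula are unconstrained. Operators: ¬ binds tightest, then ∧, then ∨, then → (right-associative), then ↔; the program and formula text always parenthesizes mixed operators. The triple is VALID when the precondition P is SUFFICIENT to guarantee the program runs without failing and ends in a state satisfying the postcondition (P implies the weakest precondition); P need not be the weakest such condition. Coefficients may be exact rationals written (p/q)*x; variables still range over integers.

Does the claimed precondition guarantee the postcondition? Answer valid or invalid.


Working backward. After the program, the postcondition ((1/3)*r + (acc - 9) ≠ 6 ∧ 3*val + 6 ≤ val - 4) ∧ (2*r + 3*z + 9 > -7 → 3*r - 3 < z + 1) must hold; in canonical form it is acc + (1/3)*r ≠ 15 ∧ 2*val ≤ -10 ∧ (2*r + 3*z > -16 → 3*r < z + 4).
Before skip: acc + (1/3)*r ≠ 15 ∧ 2*val ≤ -10 ∧ (2*r + 3*z > -16 → 3*r < z + 4)
Before val := val - 7: acc + (1/3)*r ≠ 15 ∧ 2*val ≤ 4 ∧ (2*r + 3*z > -16 → 3*r < z + 4)
Before skip: acc + (1/3)*r ≠ 15 ∧ 2*val ≤ 4 ∧ (2*r + 3*z > -16 → 3*r < z + 4)
The weakest precondition is acc + (1/3)*r ≠ 15 ∧ 2*val ≤ 4 ∧ (2*r + 3*z > -16 → 3*r < z + 4).
Check whether acc + (1/3)*r ≠ 15 ∧ 2*val ≤ 4 ∧ (2*r + 3*z > -16 → 3*r < z + 8) implies it.
Countermodel: at the initial state acc = 0, r = 0, val = 2, z = -4, the precondition holds but the weakest precondition fails.
Answer: invalid


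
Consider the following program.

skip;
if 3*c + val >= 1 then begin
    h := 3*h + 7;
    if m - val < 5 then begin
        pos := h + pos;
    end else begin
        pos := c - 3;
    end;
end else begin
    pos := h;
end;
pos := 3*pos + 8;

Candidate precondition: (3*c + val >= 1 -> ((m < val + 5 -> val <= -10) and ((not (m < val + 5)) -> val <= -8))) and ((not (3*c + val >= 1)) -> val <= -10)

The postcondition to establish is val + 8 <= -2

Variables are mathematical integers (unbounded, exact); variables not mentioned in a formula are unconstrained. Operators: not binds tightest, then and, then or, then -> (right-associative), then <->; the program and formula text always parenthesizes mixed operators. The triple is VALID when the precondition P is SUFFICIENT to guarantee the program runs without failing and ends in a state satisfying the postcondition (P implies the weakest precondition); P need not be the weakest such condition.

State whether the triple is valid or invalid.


Working backward. After the program, the postcondition val + 8 <= -2 must hold; in canonical form it is val <= -10.
Before pos := 3*pos + 8: val <= -10
Then branch requires (m < val + 5 -> val <= -10) and ((not (m < val + 5)) -> val <= -10); else branch requires val <= -10.
Before the if: (3*c + val >= 1 -> ((m < val + 5 -> val <= -10) and ((not (m < val + 5)) -> val <= -10))) and ((not (3*c + val >= 1)) -> val <= -10)
Before skip: (3*c + val >= 1 -> ((m < val + 5 -> val <= -10) and ((not (m < val + 5)) -> val <= -10))) and ((not (3*c + val >= 1)) -> val <= -10)
The weakest precondition is (3*c + val >= 1 -> ((m < val + 5 -> val <= -10) and ((not (m < val + 5)) -> val <= -10))) and ((not (3*c + val >= 1)) -> val <= -10).
Check whether (3*c + val >= 1 -> ((m < val + 5 -> val <= -10) and ((not (m < val + 5)) -> val <= -8))) and ((not (3*c + val >= 1)) -> val <= -10) implies it.
Countermodel: at the initial state c = 3, m = -3, val = -8, the precondition holds but the weakest precondition fails.
Answer: invalid
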